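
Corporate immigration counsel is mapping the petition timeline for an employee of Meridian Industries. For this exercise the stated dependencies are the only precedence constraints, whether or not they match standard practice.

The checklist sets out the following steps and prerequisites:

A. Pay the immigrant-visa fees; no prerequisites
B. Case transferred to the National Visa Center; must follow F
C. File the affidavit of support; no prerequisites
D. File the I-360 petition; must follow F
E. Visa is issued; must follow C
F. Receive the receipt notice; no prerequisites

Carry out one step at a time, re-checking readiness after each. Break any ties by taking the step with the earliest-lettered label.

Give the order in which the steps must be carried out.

A C E F B D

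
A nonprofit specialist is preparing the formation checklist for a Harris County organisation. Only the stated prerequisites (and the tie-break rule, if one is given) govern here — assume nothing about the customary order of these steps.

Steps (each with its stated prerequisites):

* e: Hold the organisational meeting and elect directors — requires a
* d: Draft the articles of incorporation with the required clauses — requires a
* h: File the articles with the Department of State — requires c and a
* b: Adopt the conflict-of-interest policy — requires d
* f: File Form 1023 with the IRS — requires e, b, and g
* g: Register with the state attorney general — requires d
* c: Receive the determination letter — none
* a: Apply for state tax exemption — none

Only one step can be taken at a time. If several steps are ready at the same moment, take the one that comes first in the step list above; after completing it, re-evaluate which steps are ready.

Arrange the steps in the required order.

c and a have no prerequisites; c is listed earlier, so c is first.
That leaves a as the only ready step → a.
e, d and h are all available; e is listed earlier → e.
Now d and h have their prerequisites met. d is listed earlier, so d next.
Now h, b and g have their prerequisites met. h is listed earlier, so h next.
Now b and g have their prerequisites met. b is listed earlier, so b next.
g is the only step now ready → g.
That leaves f as the only ready step → f.

c a e d h b g f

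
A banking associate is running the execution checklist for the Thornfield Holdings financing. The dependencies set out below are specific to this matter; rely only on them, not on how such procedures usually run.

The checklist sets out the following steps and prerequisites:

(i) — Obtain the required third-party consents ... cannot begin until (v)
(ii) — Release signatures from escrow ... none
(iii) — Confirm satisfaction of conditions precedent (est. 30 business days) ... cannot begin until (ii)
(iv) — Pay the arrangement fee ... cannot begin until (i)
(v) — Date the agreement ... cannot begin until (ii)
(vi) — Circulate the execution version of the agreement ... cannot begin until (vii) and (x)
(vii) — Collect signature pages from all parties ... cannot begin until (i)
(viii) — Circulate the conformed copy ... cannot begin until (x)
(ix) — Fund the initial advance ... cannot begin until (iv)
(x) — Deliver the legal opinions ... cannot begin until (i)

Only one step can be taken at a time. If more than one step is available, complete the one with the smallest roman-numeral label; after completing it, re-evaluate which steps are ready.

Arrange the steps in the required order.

(ii) is the only step with nothing outstanding, so it goes first.
Now (iii) and (v) have their prerequisites met. (iii) has the earlier label, so (iii) next.
That leaves (v) as the only ready step → (v).
(i) needed (v), now all done → (i).
Ready: (iv), (vii) and (x). (iv) has the earlier label → (iv).
Ready: (vii), (ix) and (x). (vii) has the earlier label → (vii).
Ready: (ix) and (x). (ix) has the earlier label → (ix).
(x) is the only step now ready → (x).
(vi) and (viii) are both available; (vi) has the earlier label → (vi).
Next only (viii) has its prerequisites met → (viii).

(ii) (iii) (v) (i) (iv) (vii) (ix) (x) (vi) (viii)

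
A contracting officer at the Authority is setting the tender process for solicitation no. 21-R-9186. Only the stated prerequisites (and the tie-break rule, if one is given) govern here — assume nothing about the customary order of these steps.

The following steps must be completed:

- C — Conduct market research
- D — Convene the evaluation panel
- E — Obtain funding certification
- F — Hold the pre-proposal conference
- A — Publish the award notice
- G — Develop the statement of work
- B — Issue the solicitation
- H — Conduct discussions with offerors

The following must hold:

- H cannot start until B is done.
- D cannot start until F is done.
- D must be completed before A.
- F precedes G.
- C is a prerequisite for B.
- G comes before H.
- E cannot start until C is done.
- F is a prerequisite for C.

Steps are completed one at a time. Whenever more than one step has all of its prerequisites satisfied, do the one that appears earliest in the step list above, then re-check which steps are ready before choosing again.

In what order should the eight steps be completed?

F → C → D → E → A → G → B → H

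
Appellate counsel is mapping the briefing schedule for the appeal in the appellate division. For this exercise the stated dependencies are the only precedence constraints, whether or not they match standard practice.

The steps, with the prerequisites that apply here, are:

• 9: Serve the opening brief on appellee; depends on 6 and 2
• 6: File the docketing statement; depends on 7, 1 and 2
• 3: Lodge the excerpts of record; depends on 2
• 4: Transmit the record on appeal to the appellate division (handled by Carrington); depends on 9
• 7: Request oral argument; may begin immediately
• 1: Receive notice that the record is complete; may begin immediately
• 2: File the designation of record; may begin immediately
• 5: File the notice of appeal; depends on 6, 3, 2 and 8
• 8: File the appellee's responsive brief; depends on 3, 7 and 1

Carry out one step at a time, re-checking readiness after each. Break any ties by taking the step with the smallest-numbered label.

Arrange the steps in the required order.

1, 2 and 7 have no prerequisites; 1 has the earlier label, so 1 is first.
Ready: 2 and 7. 2 has the earlier label → 2.
3 now also ready, so the ready set is {3, 7}; 3 has the earlier label → 3.
That leaves 7 as the only ready step → 7.
6 and 8 are both available; 6 has the earlier label → 6.
Ready: 8 and 9. 8 has the earlier label → 8.
5 now also ready, so the ready set is {5, 9}; 5 has the earlier label → 5.
That leaves 9 as the only ready step → 9.
That leaves 4 as the only ready step → 4.

1, 2, 3, 7, 6, 8, 5, 9, 4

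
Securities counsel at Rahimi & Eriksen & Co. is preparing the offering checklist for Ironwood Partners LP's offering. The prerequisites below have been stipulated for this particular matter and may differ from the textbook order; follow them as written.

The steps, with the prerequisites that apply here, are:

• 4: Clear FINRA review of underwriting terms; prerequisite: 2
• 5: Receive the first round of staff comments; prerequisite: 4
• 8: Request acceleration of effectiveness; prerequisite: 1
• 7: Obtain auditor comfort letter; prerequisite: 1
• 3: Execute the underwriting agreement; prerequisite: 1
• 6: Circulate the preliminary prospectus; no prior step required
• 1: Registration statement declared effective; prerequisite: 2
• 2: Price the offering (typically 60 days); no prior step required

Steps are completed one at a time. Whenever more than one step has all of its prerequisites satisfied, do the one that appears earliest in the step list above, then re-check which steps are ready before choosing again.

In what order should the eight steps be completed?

Nothing is required for 6 and 2. 6 is listed earlier → 6 first.
Next only 2 has its prerequisites met → 2.
Now 4 and 1 have their prerequisites met. 4 is listed earlier, so 4 next.
Now 5 and 1 have their prerequisites met. 5 is listed earlier, so 5 next.
That leaves 1 as the only ready step → 1.
Ready: 8, 7 and 3. 8 is listed earlier → 8.
Now 7 and 3 have their prerequisites met. 7 is listed earlier, so 7 next.
3 needed 1, now all done → 3.

6, 2, 4, 5, 1, 8, 7, 3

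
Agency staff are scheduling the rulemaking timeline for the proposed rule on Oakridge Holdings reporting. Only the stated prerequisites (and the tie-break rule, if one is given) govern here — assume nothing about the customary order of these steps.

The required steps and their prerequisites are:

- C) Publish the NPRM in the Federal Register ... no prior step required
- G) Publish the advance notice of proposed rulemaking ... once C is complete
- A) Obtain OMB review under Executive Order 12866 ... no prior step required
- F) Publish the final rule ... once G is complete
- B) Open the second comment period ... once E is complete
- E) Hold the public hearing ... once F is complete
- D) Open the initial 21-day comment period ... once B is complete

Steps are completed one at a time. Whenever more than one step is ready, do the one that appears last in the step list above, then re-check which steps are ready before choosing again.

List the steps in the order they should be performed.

A and C have no prerequisites; A is listed later, so A is first.
C is the only step now ready → C.
G is the only step now ready → G.
That leaves F as the only ready step → F.
That leaves E as the only ready step → E.
B needed E, now all done → B.
D is the only step now ready → D.

A, C, G, F, E, B, D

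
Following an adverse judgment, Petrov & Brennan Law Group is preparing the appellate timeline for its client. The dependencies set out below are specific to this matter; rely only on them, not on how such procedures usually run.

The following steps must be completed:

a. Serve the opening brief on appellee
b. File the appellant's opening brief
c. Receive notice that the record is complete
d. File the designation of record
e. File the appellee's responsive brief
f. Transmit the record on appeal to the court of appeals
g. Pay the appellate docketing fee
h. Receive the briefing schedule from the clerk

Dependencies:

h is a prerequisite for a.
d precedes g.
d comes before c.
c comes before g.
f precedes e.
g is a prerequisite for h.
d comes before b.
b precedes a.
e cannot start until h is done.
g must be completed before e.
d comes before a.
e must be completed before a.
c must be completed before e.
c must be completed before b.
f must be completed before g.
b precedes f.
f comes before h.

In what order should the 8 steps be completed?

d, c, b, f, g, h, e, a

d has no prerequisites → d first.
c needed d, now all done → c.
b needed c and d, now all done → b.
f needed b, now all done → f.
g needed c, d and f, now all done → g.
h is the only step now ready → h.
Next only e has its prerequisites met → e.
a needed b, d, e and h, now all done → a.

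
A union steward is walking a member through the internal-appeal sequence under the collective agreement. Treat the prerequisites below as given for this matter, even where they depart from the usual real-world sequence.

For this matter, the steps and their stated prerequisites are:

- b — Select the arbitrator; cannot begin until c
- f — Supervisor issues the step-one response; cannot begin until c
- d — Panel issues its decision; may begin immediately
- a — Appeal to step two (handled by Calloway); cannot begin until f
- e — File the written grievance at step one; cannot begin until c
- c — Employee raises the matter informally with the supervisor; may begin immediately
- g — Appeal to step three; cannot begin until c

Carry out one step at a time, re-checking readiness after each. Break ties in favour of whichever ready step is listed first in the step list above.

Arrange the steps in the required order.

d and c have no prerequisites; d is listed earlier, so d is first.
That leaves c as the only ready step → c.
Now b, f, e and g have their prerequisites met. b is listed earlier, so b next.
f, e and g are all available; f is listed earlier → f.
a, e and g are all available; a is listed earlier → a.
e and g are both available; e is listed earlier → e.
g needed c, now all done → g.

d, c, b, f, a, e, g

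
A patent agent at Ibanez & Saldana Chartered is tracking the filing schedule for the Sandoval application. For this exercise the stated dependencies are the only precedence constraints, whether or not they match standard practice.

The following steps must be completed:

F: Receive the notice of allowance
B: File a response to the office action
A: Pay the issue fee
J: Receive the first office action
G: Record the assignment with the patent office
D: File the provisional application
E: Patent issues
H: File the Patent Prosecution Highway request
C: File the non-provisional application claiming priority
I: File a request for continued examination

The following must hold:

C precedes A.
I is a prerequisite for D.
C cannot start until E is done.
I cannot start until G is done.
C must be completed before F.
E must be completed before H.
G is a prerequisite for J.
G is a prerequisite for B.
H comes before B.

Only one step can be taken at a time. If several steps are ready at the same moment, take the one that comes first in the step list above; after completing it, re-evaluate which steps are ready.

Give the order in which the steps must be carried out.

G and E have no prerequisites; G is listed earlier, so G is first.
J and I now also ready, so the ready set is {J, E, I}; J is listed earlier → J.
Ready: E and I. E is listed earlier → E.
Ready: H, C and I. H is listed earlier → H.
B now also ready, so the ready set is {B, C, I}; B is listed earlier → B.
Ready: C and I. C is listed earlier → C.
F and A now also ready, so the ready set is {F, A, I}; F is listed earlier → F.
Ready: A and I. A is listed earlier → A.
That leaves I as the only ready step → I.
D is the only step now ready → D.

G → J → E → H → B → C → F → A → I → D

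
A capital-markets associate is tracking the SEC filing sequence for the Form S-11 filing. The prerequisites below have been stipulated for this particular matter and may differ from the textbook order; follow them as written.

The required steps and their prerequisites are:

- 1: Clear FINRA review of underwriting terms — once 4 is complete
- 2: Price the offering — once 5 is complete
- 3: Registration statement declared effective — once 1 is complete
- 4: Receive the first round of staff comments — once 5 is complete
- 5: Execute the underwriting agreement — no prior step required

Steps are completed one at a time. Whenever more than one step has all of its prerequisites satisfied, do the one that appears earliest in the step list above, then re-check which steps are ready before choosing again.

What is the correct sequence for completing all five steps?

5, 2, 4, 1, 3

Only 5 has no prerequisites, so it is first.
Ready: 2 and 4. 2 is listed earlier → 2.
4 needed 5, now all done → 4.
1 needed 4, now all done → 1.
3 is the only step now ready → 3.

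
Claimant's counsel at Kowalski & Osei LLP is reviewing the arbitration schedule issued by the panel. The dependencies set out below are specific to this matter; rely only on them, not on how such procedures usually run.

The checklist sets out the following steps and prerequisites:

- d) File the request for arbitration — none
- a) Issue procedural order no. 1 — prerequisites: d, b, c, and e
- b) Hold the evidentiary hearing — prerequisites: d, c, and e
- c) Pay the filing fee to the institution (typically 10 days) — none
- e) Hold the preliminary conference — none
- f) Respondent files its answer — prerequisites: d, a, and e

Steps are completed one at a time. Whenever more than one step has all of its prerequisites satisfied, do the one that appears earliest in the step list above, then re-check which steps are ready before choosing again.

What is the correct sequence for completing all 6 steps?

d c e b a f

Nothing is required for d, c and e. d is listed earlier → d first.
Ready: c and e. c is listed earlier → c.
Next only e has its prerequisites met → e.
b needed d, c and e, now all done → b.
a needed d, b, c and e, now all done → a.
That leaves f as the only ready step → f.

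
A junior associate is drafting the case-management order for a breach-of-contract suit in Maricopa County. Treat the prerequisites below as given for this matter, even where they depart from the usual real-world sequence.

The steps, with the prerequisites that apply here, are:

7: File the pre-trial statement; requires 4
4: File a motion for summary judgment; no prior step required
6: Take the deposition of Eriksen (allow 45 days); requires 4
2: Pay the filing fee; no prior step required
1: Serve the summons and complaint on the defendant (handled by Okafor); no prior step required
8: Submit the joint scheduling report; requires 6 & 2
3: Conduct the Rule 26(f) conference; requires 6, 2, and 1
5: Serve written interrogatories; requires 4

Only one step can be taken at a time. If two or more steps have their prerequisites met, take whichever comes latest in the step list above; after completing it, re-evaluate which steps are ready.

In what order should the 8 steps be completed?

Nothing is required for 1, 2 and 4. 1 is listed later → 1 first.
2 and 4 are both available; 2 is listed later → 2.
4 is the only step now ready → 4.
Ready: 5, 6 and 7. 5 is listed later → 5.
Now 6 and 7 have their prerequisites met. 6 is listed later, so 6 next.
3, 8 and 7 are all available; 3 is listed later → 3.
8 and 7 are both available; 8 is listed later → 8.
7 is the only step now ready → 7.

1 → 2 → 4 → 5 → 6 → 3 → 8 → 7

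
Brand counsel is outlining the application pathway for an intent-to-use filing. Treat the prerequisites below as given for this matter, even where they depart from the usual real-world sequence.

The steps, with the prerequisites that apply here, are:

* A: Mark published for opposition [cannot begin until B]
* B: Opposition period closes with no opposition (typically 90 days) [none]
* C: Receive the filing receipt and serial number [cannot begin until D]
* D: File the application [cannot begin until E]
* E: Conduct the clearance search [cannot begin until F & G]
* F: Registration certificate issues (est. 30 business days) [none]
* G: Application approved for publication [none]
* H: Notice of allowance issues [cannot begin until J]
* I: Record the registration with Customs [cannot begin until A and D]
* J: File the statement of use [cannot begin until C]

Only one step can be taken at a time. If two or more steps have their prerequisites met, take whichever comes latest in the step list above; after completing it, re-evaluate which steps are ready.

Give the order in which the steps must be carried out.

G, F and B have no prerequisites; G is listed later, so G is first.
Ready: F and B. F is listed later → F.
E now also ready, so the ready set is {E, B}; E is listed later → E.
D now also ready, so the ready set is {D, B}; D is listed later → D.
C and B are both available; C is listed later → C.
Ready: J and B. J is listed later → J.
H now also ready, so the ready set is {H, B}; H is listed later → H.
Next only B has its prerequisites met → B.
A needed B, now all done → A.
That leaves I as the only ready step → I.

G F E D C J H B A I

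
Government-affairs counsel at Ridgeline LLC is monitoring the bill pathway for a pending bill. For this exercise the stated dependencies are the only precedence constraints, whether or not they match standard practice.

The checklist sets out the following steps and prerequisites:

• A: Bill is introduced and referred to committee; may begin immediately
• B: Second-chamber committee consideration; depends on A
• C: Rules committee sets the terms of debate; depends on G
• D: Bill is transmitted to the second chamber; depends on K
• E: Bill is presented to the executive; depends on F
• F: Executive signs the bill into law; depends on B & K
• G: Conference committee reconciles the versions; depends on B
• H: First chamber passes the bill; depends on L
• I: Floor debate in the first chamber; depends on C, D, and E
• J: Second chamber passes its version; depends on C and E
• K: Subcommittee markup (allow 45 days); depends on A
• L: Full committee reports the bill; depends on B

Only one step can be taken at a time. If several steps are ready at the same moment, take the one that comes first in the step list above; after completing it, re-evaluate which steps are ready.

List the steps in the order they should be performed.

A B G C K D F E I J L H

Only A has no prerequisites, so it is first.
Ready: B and K. B is listed earlier → B.
G and L now also ready, so the ready set is {G, K, L}; G is listed earlier → G.
Ready: C, K and L. C is listed earlier → C.
Ready: K and L. K is listed earlier → K.
D and F now also ready, so the ready set is {D, F, L}; D is listed earlier → D.
Now F and L have their prerequisites met. F is listed earlier, so F next.
E now also ready, so the ready set is {E, L}; E is listed earlier → E.
I and J now also ready, so the ready set is {I, J, L}; I is listed earlier → I.
Ready: J and L. J is listed earlier → J.
L needed B, now all done → L.
Next only H has its prerequisites met → H.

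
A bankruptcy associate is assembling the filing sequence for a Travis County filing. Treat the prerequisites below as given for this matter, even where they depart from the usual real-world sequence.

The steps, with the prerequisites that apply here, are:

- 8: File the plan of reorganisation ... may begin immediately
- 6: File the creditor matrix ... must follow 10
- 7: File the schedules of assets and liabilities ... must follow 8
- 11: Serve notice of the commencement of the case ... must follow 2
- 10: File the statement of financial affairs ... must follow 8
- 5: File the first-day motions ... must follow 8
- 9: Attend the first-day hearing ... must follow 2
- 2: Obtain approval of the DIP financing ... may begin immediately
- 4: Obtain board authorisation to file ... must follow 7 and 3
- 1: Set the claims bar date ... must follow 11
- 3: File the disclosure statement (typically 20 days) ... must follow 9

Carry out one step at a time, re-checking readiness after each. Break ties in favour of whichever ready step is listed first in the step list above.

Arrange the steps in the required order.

8, 7, 10, 6, 5, 2, 11, 9, 1, 3, 4

Nothing is required for 8 and 2. 8 is listed earlier → 8 first.
7, 10, 5 and 2 are all available; 7 is listed earlier → 7.
Ready: 10, 5 and 2. 10 is listed earlier → 10.
Ready: 6, 5 and 2. 6 is listed earlier → 6.
5 and 2 are both available; 5 is listed earlier → 5.
Next only 2 has its prerequisites met → 2.
11 and 9 are both available; 11 is listed earlier → 11.
9 and 1 are both available; 9 is listed earlier → 9.
3 now also ready, so the ready set is {1, 3}; 1 is listed earlier → 1.
3 needed 9, now all done → 3.
4 needed 7 and 3, now all done → 4.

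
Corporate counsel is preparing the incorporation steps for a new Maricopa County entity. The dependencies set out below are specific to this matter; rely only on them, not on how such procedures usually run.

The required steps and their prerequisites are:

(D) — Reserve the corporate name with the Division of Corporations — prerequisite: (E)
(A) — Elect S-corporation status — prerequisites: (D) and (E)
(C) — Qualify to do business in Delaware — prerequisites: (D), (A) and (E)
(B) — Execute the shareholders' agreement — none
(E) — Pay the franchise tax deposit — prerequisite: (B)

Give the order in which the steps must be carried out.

(B) is the only step with nothing outstanding, so it goes first.
That leaves (E) as the only ready step → (E).
(D) needed (E), now all done → (D).
That leaves (A) as the only ready step → (A).
That leaves (C) as the only ready step → (C).

(B), (E), (D), (A), (C)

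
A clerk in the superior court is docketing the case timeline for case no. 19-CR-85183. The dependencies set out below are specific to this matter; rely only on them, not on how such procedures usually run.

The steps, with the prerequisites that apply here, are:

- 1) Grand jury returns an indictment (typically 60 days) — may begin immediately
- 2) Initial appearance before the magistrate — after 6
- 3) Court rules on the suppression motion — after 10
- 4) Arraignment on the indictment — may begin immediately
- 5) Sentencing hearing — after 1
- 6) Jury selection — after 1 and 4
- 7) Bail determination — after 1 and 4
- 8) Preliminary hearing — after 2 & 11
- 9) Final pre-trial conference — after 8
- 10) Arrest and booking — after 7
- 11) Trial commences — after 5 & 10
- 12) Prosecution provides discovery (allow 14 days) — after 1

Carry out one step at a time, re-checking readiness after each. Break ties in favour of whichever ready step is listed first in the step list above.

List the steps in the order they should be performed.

1 → 4 → 5 → 6 → 2 → 7 → 10 → 3 → 11 → 8 → 9 → 12

1 and 4 have no prerequisites; 1 is listed earlier, so 1 is first.
4, 5 and 12 are all available; 4 is listed earlier → 4.
6 and 7 now also ready, so the ready set is {5, 6, 7, 12}; 5 is listed earlier → 5.
Now 6, 7 and 12 have their prerequisites met. 6 is listed earlier, so 6 next.
2 now also ready, so the ready set is {2, 7, 12}; 2 is listed earlier → 2.
Ready: 7 and 12. 7 is listed earlier → 7.
10 now also ready, so the ready set is {10, 12}; 10 is listed earlier → 10.
Now 3, 11 and 12 have their prerequisites met. 3 is listed earlier, so 3 next.
Ready: 11 and 12. 11 is listed earlier → 11.
8 now also ready, so the ready set is {8, 12}; 8 is listed earlier → 8.
9 and 12 are both available; 9 is listed earlier → 9.
12 needed 1, now all done → 12.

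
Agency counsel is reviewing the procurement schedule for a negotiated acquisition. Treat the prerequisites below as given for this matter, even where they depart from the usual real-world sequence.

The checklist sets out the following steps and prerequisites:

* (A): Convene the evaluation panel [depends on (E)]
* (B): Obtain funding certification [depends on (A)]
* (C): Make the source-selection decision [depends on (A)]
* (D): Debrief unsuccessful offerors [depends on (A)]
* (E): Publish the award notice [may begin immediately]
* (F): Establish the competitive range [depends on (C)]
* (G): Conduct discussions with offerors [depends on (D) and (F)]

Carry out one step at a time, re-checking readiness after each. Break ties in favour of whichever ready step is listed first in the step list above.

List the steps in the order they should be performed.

(E) → (A) → (B) → (C) → (D) → (F) → (G)

(E) is the only step with nothing outstanding, so it goes first.
That leaves (A) as the only ready step → (A).
(B), (C) and (D) are all available; (B) is listed earlier → (B).
(C) and (D) are both available; (C) is listed earlier → (C).
(F) now also ready, so the ready set is {(D), (F)}; (D) is listed earlier → (D).
(F) needed (C), now all done → (F).
(G) needed (D) and (F), now all done → (G).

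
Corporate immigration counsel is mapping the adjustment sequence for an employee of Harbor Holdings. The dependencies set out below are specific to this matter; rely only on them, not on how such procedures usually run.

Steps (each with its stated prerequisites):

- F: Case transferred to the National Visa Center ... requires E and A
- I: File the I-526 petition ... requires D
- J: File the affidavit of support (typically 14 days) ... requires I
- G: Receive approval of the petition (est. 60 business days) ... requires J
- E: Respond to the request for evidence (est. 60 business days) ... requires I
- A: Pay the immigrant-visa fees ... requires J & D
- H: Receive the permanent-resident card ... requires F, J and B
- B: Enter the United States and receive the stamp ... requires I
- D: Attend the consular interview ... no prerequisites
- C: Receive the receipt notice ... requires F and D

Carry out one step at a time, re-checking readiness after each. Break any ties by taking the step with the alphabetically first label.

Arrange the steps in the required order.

D is the only step with nothing outstanding, so it goes first.
I needed D, now all done → I.
B, E and J are all available; B has the earlier label → B.
Now E and J have their prerequisites met. E has the earlier label, so E next.
J needed I, now all done → J.
A and G are both available; A has the earlier label → A.
F now also ready, so the ready set is {F, G}; F has the earlier label → F.
Ready: C, G and H. C has the earlier label → C.
G and H are both available; G has the earlier label → G.
Next only H has its prerequisites met → H.

D → I → B → E → J → A → F → C → G → H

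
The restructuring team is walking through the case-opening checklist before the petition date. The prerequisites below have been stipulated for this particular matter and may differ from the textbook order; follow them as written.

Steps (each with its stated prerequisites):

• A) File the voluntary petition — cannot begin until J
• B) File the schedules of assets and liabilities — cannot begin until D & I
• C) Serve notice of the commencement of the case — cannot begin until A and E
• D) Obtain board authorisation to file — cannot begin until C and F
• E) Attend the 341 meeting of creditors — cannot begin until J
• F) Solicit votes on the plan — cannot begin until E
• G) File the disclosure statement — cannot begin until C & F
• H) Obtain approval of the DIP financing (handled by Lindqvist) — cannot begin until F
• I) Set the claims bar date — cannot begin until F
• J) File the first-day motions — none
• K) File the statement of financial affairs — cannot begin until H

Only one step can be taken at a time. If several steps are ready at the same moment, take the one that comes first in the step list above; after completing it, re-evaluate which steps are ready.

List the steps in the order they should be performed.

J, A, E, C, F, D, G, H, I, B, K

J has no prerequisites → J first.
Ready: A and E. A is listed earlier → A.
E needed J, now all done → E.
Ready: C and F. C is listed earlier → C.
That leaves F as the only ready step → F.
D, G, H and I are all available; D is listed earlier → D.
Ready: G, H and I. G is listed earlier → G.
H and I are both available; H is listed earlier → H.
Ready: I and K. I is listed earlier → I.
Now B and K have their prerequisites met. B is listed earlier, so B next.
K needed H, now all done → K.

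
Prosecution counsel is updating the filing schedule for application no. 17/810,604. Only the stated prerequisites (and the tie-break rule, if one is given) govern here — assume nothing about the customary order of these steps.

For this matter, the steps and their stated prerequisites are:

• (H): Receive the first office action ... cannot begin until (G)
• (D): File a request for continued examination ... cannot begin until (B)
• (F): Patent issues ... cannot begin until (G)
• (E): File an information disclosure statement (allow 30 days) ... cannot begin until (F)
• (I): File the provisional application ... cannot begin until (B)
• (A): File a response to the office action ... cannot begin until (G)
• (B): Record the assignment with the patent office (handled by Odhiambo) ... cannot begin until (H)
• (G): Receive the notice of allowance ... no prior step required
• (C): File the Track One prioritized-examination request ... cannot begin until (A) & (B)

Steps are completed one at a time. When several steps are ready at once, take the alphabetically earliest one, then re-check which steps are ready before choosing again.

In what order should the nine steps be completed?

(G), (A), (F), (E), (H), (B), (C), (D), (I)

(G) has no prerequisites → (G) first.
(A), (F) and (H) are all available; (A) has the earlier label → (A).
Ready: (F) and (H). (F) has the earlier label → (F).
(E) now also ready, so the ready set is {(E), (H)}; (E) has the earlier label → (E).
Next only (H) has its prerequisites met → (H).
Next only (B) has its prerequisites met → (B).
(C), (D) and (I) are all available; (C) has the earlier label → (C).
Ready: (D) and (I). (D) has the earlier label → (D).
Next only (I) has its prerequisites met → (I).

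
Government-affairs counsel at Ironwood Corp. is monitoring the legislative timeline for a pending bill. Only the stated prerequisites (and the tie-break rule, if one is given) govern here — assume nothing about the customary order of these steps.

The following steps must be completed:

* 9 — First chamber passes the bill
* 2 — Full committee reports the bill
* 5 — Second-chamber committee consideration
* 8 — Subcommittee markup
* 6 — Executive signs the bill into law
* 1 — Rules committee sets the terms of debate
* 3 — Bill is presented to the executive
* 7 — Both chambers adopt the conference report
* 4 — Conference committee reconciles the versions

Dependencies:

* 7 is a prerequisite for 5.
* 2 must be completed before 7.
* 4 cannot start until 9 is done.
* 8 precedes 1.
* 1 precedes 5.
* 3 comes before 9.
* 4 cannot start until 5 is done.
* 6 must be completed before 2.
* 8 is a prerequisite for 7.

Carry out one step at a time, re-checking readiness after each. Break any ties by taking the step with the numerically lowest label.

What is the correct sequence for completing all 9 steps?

3, 6 and 8 have no prerequisites; 3 has the earlier label, so 3 is first.
9 now also ready, so the ready set is {6, 8, 9}; 6 has the earlier label → 6.
Now 2, 8 and 9 have their prerequisites met. 2 has the earlier label, so 2 next.
8 and 9 are both available; 8 has the earlier label → 8.
1 and 7 now also ready, so the ready set is {1, 7, 9}; 1 has the earlier label → 1.
7 and 9 are both available; 7 has the earlier label → 7.
5 now also ready, so the ready set is {5, 9}; 5 has the earlier label → 5.
9 needed 3, now all done → 9.
4 needed 5 and 9, now all done → 4.

3 6 2 8 1 7 5 9 4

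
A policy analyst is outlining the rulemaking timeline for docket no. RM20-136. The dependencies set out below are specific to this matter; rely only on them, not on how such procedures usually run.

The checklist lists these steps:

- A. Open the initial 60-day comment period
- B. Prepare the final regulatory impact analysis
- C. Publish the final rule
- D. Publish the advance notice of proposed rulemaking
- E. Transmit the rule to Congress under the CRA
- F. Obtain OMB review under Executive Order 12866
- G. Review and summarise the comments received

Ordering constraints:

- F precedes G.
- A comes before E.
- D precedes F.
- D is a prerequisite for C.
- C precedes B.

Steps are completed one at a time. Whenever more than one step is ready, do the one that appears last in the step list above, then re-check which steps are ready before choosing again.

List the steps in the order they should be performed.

Nothing is required for D and A. D is listed later → D first.
F, C and A are all available; F is listed later → F.
G now also ready, so the ready set is {G, C, A}; G is listed later → G.
Ready: C and A. C is listed later → C.
B and A are both available; B is listed later → B.
Next only A has its prerequisites met → A.
That leaves E as the only ready step → E.

D F G C B A E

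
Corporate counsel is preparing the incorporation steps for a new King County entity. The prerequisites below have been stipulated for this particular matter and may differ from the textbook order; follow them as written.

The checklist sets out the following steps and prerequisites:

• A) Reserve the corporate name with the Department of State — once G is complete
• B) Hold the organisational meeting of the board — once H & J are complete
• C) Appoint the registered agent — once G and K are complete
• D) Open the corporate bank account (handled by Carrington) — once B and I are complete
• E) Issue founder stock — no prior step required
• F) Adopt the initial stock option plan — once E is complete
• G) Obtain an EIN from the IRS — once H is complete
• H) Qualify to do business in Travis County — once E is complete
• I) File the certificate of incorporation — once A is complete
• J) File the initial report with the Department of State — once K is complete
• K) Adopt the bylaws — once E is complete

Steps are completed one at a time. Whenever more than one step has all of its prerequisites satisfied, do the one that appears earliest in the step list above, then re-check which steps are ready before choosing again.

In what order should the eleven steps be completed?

E has no prerequisites → E first.
F, H and K are all available; F is listed earlier → F.
Now H and K have their prerequisites met. H is listed earlier, so H next.
G now also ready, so the ready set is {G, K}; G is listed earlier → G.
Now A and K have their prerequisites met. A is listed earlier, so A next.
I now also ready, so the ready set is {I, K}; I is listed earlier → I.
K is the only step now ready → K.
Ready: C and J. C is listed earlier → C.
That leaves J as the only ready step → J.
B needed H and J, now all done → B.
Next only D has its prerequisites met → D.

E → F → H → G → A → I → K → C → J → B → D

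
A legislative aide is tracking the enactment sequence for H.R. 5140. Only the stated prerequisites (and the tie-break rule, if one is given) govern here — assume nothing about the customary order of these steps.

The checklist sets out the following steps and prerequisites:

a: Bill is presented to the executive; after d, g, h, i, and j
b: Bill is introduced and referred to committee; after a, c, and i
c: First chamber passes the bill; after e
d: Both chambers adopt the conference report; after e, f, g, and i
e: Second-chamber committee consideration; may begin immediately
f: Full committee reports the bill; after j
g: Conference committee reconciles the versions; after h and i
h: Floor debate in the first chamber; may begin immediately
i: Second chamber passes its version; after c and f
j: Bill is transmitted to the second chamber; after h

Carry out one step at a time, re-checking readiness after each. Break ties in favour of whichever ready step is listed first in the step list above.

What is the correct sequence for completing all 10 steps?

e and h have no prerequisites; e is listed earlier, so e is first.
c now also ready, so the ready set is {c, h}; c is listed earlier → c.
Next only h has its prerequisites met → h.
Next only j has its prerequisites met → j.
f needed j, now all done → f.
Next only i has its prerequisites met → i.
g needed h and i, now all done → g.
d is the only step now ready → d.
That leaves a as the only ready step → a.
b needed a, c and i, now all done → b.

e, c, h, j, f, i, g, d, a, b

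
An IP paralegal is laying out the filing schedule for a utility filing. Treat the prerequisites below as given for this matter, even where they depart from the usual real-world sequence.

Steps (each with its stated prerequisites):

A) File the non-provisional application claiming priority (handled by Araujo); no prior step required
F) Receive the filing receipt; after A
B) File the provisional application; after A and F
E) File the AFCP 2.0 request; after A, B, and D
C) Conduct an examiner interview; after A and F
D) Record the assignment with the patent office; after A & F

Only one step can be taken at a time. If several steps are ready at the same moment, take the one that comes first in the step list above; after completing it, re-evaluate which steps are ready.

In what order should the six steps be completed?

A F B C D E

A is the only step with nothing outstanding, so it goes first.
F is the only step now ready → F.
Now B, C and D have their prerequisites met. B is listed earlier, so B next.
Now C and D have their prerequisites met. C is listed earlier, so C next.
D needed A and F, now all done → D.
E needed A, B and D, now all done → E.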